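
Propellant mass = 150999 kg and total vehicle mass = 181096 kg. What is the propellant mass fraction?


PMF = 150999 / 181096 = 0.834

0.834


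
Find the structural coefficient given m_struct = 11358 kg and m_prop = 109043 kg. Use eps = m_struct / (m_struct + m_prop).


eps = 11358 / (11358 + 109043) = 0.0943

0.0943


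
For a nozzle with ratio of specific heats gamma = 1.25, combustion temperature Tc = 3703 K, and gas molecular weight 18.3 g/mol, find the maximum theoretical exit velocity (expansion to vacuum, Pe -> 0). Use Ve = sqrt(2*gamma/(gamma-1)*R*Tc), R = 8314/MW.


R = 8314 / 18.3 = 454.32 J/(kg.K)
Ve = sqrt(2 * 1.25 / (1.25 - 1) * 454.32 * 3703) = 4102 m/s

4102 m/s


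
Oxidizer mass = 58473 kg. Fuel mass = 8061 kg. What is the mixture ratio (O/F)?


MR = 58473 / 8061 = 7.25

7.25


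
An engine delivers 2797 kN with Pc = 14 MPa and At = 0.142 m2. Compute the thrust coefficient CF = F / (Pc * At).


CF = 2797000 / (14e6 * 0.142) = 1.41

1.41


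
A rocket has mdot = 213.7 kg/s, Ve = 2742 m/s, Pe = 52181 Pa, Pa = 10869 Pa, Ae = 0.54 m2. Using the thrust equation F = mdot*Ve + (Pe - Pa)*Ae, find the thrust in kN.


F = 213.7 * 2742 + (52181 - 10869) * 0.54 = 608274.0 N = 608.3 kN

608.3 kN


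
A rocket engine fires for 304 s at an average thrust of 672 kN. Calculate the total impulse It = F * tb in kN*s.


It = 672 * 304 = 204288 kN*s

204288 kN*s


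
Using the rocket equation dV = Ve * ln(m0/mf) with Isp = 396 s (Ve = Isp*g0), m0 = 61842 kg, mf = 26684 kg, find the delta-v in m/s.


Ve = 396 * 9.81 = 3884.76 m/s
dV = 3884.76 * ln(61842/26684) = 3265 m/s

3265 m/s


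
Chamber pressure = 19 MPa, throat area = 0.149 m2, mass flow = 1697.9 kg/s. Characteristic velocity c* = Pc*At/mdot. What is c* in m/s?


c* = 19e6 * 0.149 / 1697.9 = 1667 m/s

1667 m/s


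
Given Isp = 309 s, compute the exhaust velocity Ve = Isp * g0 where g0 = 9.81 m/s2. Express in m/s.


Ve = Isp * g0 = 309 * 9.81 = 3031.3 m/s

3031.3 m/s


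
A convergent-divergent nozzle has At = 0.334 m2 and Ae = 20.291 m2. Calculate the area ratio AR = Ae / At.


AR = 20.291 / 0.334 = 60.8

60.8


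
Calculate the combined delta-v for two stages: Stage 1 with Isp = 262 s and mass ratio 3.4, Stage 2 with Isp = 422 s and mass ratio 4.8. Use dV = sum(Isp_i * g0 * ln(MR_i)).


dV1 = 262 * 9.81 * ln(3.4) = 3145.4 m/s
dV2 = 422 * 9.81 * ln(4.8) = 6493.8 m/s
Total dV = 3145.4 + 6493.8 = 9639.2 m/s ~ 9639 m/s

9639 m/s


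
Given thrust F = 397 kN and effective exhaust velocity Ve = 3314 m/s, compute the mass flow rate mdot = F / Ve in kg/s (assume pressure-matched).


mdot = F / Ve = 397000 / 3314 = 119.8 kg/s

119.8 kg/s


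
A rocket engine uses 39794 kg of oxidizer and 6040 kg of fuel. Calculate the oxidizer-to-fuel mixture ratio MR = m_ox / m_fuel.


MR = 39794 / 6040 = 6.59

6.59


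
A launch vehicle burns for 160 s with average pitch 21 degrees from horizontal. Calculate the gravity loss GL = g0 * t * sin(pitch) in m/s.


GL = 9.81 * 160 * sin(21 deg) = 562 m/s

562 m/s


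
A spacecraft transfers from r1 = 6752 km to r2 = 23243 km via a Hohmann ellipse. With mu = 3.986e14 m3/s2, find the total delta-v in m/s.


V1 = sqrt(mu/r1) = 7683.38 m/s
dV1 = V1*(sqrt(2*r2/(r1+r2)) - 1) = 1881.71 m/s
V2 = sqrt(mu/r2) = 4141.17 m/s
dV2 = V2*(1 - sqrt(2*r1/(r1+r2))) = 1362.54 m/s
Total dV = 3244 m/s

3244 m/s


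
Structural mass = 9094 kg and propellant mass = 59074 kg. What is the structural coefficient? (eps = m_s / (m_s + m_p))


eps = 9094 / (9094 + 59074) = 0.1334

0.1334


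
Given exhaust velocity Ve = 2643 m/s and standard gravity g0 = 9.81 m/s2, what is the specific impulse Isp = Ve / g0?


Isp = Ve / g0 = 2643 / 9.81 = 269.4 s

269.4 s


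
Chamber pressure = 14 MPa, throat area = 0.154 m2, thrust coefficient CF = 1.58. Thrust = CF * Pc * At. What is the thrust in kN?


F = 1.58 * 14e6 * 0.154 = 3.4065e+06 N = 3406.5 kN

3406.5 kN


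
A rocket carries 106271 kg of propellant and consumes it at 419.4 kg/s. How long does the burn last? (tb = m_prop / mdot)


tb = 106271 / 419.4 = 253.4 s

253.4 s


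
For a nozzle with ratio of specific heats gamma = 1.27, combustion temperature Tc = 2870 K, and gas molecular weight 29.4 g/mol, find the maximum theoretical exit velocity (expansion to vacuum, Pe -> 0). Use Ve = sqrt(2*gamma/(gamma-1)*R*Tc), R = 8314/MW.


R = 8314 / 29.4 = 282.79 J/(kg.K)
Ve = sqrt(2 * 1.27 / (1.27 - 1) * 282.79 * 2870) = 2763 m/s

2763 m/s


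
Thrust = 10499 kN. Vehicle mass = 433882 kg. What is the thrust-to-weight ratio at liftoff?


TWR = 10499000 / (433882 * 9.81) = 2.47

2.47


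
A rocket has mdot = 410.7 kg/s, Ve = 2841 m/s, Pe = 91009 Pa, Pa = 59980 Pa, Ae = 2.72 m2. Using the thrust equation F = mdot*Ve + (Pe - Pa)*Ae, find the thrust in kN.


F = 410.7 * 2841 + (91009 - 59980) * 2.72 = 1.2512e+06 N = 1251.2 kN

1251.2 kN


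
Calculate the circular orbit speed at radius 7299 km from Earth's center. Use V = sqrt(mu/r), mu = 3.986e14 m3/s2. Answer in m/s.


V = sqrt(3.986e14 / 7299000) = 7390 m/s

7390 m/s


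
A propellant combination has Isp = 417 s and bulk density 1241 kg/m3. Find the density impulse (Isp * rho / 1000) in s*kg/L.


rho*Isp = 417 * 1241 / 1000 = 517 s*kg/L

517 s*kg/L


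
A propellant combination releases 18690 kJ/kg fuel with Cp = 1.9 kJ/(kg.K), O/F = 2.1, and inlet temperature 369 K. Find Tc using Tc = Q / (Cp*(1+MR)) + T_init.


Tc = 18690 / (1.9 * (1 + 2.1)) + 369 = 3542 K

3542 K


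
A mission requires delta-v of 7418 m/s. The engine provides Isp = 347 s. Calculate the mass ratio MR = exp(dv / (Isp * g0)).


Ve = 347 * 9.81 = 3404.07 m/s
MR = exp(7418 / 3404.07) = 8.839

8.839


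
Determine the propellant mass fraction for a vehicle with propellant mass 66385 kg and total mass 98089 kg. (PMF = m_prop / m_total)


PMF = 66385 / 98089 = 0.677

0.677


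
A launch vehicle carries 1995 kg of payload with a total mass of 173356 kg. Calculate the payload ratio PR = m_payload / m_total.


PR = 1995 / 173356 = 0.0115

0.0115


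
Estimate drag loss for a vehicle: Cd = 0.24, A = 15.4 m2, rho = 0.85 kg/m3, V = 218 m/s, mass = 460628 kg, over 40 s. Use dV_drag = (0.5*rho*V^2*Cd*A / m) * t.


D = 0.5 * 0.85 * 218^2 * 0.24 * 15.4 = 74650.7 N
a = 74650.7 / 460628 = 0.1621 m/s2
dV = 0.1621 * 40 = 6.5 m/s

6.5 m/s


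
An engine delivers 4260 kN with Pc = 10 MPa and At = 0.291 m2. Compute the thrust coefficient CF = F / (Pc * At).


CF = 4260000 / (10e6 * 0.291) = 1.46

1.46


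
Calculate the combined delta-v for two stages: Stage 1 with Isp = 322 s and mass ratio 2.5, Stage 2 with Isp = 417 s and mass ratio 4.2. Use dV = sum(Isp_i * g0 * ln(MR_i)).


dV1 = 322 * 9.81 * ln(2.5) = 2894.4 m/s
dV2 = 417 * 9.81 * ln(4.2) = 5870.6 m/s
Total dV = 2894.4 + 5870.6 = 8765.0 m/s ~ 8765 m/s

8765 m/s


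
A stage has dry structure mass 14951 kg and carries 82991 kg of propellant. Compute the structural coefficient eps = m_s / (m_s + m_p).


eps = 14951 / (14951 + 82991) = 0.1527

0.1527


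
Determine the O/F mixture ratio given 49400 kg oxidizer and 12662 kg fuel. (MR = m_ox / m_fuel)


MR = 49400 / 12662 = 3.9

3.9


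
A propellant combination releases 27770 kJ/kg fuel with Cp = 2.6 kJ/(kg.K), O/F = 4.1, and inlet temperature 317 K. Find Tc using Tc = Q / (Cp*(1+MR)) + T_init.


Tc = 27770 / (2.6 * (1 + 4.1)) + 317 = 2411 K

2411 K


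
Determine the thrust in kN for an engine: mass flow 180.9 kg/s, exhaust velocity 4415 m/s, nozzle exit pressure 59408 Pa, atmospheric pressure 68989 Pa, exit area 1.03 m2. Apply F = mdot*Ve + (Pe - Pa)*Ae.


F = 180.9 * 4415 + (59408 - 68989) * 1.03 = 788805.0 N = 788.8 kN

788.8 kN


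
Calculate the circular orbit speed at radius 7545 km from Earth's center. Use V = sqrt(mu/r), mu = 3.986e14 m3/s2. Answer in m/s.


V = sqrt(3.986e14 / 7545000) = 7268 m/s

7268 m/s


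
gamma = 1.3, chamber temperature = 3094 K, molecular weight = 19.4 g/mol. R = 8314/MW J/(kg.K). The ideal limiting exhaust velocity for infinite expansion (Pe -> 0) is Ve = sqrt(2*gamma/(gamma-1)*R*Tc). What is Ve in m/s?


R = 8314 / 19.4 = 428.56 J/(kg.K)
Ve = sqrt(2 * 1.3 / (1.3 - 1) * 428.56 * 3094) = 3390 m/s

3390 m/s


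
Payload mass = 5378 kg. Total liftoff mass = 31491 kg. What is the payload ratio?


PR = 5378 / 31491 = 0.1708

0.1708


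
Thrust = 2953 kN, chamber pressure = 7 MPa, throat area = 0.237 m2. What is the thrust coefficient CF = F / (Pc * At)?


CF = 2953000 / (7e6 * 0.237) = 1.78

1.78


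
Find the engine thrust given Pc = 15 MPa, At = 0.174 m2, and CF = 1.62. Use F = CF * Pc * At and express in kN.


F = 1.62 * 15e6 * 0.174 = 4.2282e+06 N = 4228.2 kN

4228.2 kN


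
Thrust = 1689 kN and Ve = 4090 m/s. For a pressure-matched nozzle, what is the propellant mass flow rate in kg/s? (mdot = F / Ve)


mdot = F / Ve = 1689000 / 4090 = 413.0 kg/s

413.0 kg/s


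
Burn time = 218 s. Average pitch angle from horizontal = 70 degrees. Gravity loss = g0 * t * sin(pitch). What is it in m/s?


GL = 9.81 * 218 * sin(70 deg) = 2010 m/s

2010 m/s


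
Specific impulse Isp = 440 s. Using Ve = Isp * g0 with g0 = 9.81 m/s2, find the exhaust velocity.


Ve = Isp * g0 = 440 * 9.81 = 4316.4 m/s

4316.4 m/s


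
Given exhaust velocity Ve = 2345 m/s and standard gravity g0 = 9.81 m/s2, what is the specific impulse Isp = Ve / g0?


Isp = Ve / g0 = 2345 / 9.81 = 239.0 s

239.0 s


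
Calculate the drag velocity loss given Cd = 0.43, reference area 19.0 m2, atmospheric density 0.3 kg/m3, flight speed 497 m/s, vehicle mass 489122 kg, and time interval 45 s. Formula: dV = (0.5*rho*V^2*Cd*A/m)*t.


D = 0.5 * 0.3 * 497^2 * 0.43 * 19.0 = 302709.53 N
a = 302709.53 / 489122 = 0.6189 m/s2
dV = 0.6189 * 45 = 27.8 m/s

27.8 m/s


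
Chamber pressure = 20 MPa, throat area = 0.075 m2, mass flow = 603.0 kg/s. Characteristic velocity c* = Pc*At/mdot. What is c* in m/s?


c* = 20e6 * 0.075 / 603.0 = 2488 m/s

2488 m/s


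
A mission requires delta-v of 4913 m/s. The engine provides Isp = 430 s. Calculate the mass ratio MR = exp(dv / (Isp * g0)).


Ve = 430 * 9.81 = 4218.3 m/s
MR = exp(4913 / 4218.3) = 3.205

3.205


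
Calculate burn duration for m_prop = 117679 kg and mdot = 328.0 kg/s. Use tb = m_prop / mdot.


tb = 117679 / 328.0 = 358.8 s

358.8 s


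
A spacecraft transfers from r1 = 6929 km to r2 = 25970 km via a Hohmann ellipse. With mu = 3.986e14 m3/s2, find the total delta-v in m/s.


V1 = sqrt(mu/r1) = 7584.61 m/s
dV1 = V1*(sqrt(2*r2/(r1+r2)) - 1) = 1945.39 m/s
V2 = sqrt(mu/r2) = 3917.71 m/s
dV2 = V2*(1 - sqrt(2*r1/(r1+r2))) = 1375.03 m/s
Total dV = 3320 m/s

3320 m/s


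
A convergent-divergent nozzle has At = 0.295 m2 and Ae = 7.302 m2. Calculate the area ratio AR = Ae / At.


AR = 7.302 / 0.295 = 24.8

24.8


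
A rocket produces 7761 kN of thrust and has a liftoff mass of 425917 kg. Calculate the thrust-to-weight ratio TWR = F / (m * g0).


TWR = 7761000 / (425917 * 9.81) = 1.86

1.86


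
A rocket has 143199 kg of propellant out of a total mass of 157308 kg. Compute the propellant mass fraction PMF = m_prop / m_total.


PMF = 143199 / 157308 = 0.91

0.91


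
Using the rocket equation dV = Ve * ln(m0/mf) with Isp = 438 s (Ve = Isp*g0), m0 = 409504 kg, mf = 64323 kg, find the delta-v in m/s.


Ve = 438 * 9.81 = 4296.78 m/s
dV = 4296.78 * ln(409504/64323) = 7953 m/s

7953 m/s


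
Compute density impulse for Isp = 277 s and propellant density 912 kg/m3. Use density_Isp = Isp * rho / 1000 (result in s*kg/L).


rho*Isp = 277 * 912 / 1000 = 253 s*kg/L

253 s*kg/L


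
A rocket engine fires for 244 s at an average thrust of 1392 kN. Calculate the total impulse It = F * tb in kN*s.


It = 1392 * 244 = 339648 kN*s

339648 kN*s


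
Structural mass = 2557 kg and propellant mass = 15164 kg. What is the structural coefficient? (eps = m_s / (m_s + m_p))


eps = 2557 / (2557 + 15164) = 0.1443

0.1443


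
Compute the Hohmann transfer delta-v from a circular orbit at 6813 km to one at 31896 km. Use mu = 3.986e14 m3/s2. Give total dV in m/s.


V1 = sqrt(mu/r1) = 7648.91 m/s
dV1 = V1*(sqrt(2*r2/(r1+r2)) - 1) = 2170.3 m/s
V2 = sqrt(mu/r2) = 3535.09 m/s
dV2 = V2*(1 - sqrt(2*r1/(r1+r2))) = 1437.7 m/s
Total dV = 3608 m/s

3608 m/s


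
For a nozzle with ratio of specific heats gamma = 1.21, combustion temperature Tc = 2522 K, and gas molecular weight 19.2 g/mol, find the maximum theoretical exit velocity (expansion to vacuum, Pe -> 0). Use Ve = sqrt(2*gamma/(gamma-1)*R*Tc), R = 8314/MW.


R = 8314 / 19.2 = 433.02 J/(kg.K)
Ve = sqrt(2 * 1.21 / (1.21 - 1) * 433.02 * 2522) = 3548 m/s

3548 m/s


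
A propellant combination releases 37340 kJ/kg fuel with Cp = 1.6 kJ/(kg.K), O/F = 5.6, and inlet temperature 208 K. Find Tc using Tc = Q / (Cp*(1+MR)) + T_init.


Tc = 37340 / (1.6 * (1 + 5.6)) + 208 = 3744 K

3744 K


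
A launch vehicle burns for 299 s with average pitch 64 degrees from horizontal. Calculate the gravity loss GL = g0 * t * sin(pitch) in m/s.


GL = 9.81 * 299 * sin(64 deg) = 2636 m/s

2636 m/s


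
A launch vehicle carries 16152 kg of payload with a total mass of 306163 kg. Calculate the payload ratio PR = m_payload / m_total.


PR = 16152 / 306163 = 0.0528

0.0528


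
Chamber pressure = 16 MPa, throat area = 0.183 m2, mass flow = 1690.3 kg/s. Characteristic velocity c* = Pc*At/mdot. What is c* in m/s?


c* = 16e6 * 0.183 / 1690.3 = 1732 m/s

1732 m/s


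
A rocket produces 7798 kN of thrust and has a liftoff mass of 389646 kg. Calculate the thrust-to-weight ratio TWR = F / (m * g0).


TWR = 7798000 / (389646 * 9.81) = 2.04

2.04


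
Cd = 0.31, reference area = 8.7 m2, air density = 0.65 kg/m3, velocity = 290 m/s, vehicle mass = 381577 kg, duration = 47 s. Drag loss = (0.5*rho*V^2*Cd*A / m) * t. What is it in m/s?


D = 0.5 * 0.65 * 290^2 * 0.31 * 8.7 = 73715.75 N
a = 73715.75 / 381577 = 0.1932 m/s2
dV = 0.1932 * 47 = 9.1 m/s

9.1 m/s


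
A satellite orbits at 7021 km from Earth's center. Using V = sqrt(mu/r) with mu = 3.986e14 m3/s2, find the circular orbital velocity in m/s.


V = sqrt(3.986e14 / 7021000) = 7535 m/s

7535 m/s


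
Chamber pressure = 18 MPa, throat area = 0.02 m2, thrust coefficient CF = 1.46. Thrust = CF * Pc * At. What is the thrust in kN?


F = 1.46 * 18e6 * 0.02 = 525600.0 N = 525.6 kN

525.6 kN


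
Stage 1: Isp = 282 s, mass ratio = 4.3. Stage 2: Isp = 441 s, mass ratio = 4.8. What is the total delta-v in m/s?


dV1 = 282 * 9.81 * ln(4.3) = 4035.1 m/s
dV2 = 441 * 9.81 * ln(4.8) = 6786.2 m/s
Total dV = 4035.1 + 6786.2 = 10821.3 m/s ~ 10821 m/s

10821 m/s


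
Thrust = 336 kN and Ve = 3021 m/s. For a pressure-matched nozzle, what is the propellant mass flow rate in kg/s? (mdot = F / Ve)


mdot = F / Ve = 336000 / 3021 = 111.2 kg/s

111.2 kg/s


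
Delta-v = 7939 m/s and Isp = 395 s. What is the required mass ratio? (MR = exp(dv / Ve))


Ve = 395 * 9.81 = 3874.95 m/s
MR = exp(7939 / 3874.95) = 7.759

7.759


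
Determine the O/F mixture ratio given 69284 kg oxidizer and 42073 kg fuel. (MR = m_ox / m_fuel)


MR = 69284 / 42073 = 1.65

1.65


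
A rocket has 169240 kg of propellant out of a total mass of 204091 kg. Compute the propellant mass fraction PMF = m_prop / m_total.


PMF = 169240 / 204091 = 0.829

0.829


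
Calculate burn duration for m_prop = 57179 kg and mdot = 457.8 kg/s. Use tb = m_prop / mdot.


tb = 57179 / 457.8 = 124.9 s

124.9 s


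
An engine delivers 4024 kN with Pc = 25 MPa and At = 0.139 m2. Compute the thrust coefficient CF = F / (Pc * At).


CF = 4024000 / (25e6 * 0.139) = 1.16

1.16


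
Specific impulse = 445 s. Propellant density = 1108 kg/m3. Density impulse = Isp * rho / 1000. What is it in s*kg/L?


rho*Isp = 445 * 1108 / 1000 = 493 s*kg/L

493 s*kg/L


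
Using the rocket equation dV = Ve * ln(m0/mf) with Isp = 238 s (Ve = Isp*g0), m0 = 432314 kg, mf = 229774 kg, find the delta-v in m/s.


Ve = 238 * 9.81 = 2334.78 m/s
dV = 2334.78 * ln(432314/229774) = 1476 m/s

1476 m/s


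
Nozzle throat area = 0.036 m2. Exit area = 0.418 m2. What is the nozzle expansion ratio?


AR = 0.418 / 0.036 = 11.6

11.6


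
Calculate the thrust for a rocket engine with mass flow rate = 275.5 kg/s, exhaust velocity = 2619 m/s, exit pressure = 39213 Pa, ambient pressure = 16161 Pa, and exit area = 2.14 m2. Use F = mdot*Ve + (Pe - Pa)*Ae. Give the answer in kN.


F = 275.5 * 2619 + (39213 - 16161) * 2.14 = 770866.0 N = 770.9 kN

770.9 kN


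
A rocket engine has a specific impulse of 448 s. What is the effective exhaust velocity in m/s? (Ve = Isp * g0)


Ve = Isp * g0 = 448 * 9.81 = 4394.9 m/s

4394.9 m/s


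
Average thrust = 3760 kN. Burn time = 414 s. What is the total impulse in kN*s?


It = 3760 * 414 = 1556640 kN*s

1556640 kN*s


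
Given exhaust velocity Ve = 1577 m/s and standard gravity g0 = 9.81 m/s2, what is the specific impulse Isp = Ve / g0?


Isp = Ve / g0 = 1577 / 9.81 = 160.8 s

160.8 s


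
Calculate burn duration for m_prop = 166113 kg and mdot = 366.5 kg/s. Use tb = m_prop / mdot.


tb = 166113 / 366.5 = 453.2 s

453.2 s


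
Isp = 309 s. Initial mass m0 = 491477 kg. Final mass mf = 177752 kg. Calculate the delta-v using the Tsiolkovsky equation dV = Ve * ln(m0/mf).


Ve = 309 * 9.81 = 3031.29 m/s
dV = 3031.29 * ln(491477/177752) = 3083 m/s

3083 m/s


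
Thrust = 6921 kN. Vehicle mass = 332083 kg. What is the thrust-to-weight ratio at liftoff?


TWR = 6921000 / (332083 * 9.81) = 2.12

2.12


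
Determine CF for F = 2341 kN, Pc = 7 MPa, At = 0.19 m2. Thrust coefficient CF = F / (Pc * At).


CF = 2341000 / (7e6 * 0.19) = 1.76

1.76


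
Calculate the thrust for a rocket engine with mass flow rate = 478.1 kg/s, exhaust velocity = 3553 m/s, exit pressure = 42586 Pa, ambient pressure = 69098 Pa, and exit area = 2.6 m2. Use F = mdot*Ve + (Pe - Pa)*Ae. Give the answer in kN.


F = 478.1 * 3553 + (42586 - 69098) * 2.6 = 1.6298e+06 N = 1629.8 kN

1629.8 kN


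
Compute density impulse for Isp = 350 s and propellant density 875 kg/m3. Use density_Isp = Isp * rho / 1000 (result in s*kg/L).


rho*Isp = 350 * 875 / 1000 = 306 s*kg/L

306 s*kg/L


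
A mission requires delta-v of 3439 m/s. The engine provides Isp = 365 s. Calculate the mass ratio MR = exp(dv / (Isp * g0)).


Ve = 365 * 9.81 = 3580.65 m/s
MR = exp(3439 / 3580.65) = 2.613

2.613


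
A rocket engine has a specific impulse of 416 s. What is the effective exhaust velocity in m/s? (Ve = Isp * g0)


Ve = Isp * g0 = 416 * 9.81 = 4081.0 m/s

4081.0 m/s


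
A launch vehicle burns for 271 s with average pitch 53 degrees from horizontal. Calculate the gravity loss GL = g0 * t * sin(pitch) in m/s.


GL = 9.81 * 271 * sin(53 deg) = 2123 m/s

2123 m/s


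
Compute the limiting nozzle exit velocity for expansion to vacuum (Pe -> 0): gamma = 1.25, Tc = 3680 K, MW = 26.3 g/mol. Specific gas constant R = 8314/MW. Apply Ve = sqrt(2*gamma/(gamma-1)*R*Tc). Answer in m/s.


R = 8314 / 26.3 = 316.12 J/(kg.K)
Ve = sqrt(2 * 1.25 / (1.25 - 1) * 316.12 * 3680) = 3411 m/s

3411 m/s


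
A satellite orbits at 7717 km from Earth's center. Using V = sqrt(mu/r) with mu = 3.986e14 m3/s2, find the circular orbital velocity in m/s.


V = sqrt(3.986e14 / 7717000) = 7187 m/s

7187 m/s


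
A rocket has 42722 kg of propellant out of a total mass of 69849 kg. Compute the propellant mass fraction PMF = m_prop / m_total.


PMF = 42722 / 69849 = 0.612

0.612


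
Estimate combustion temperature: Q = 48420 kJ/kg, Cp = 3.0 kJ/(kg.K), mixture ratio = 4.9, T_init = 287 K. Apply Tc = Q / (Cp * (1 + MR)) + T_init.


Tc = 48420 / (3.0 * (1 + 4.9)) + 287 = 3023 K

3023 K


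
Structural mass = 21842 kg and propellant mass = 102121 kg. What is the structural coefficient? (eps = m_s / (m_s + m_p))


eps = 21842 / (21842 + 102121) = 0.1762

0.1762


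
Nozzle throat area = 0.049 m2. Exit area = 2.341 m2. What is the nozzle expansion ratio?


AR = 2.341 / 0.049 = 47.8

47.8


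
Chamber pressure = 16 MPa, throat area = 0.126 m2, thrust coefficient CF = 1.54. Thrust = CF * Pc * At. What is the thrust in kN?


F = 1.54 * 16e6 * 0.126 = 3.1046e+06 N = 3104.6 kN

3104.6 kN


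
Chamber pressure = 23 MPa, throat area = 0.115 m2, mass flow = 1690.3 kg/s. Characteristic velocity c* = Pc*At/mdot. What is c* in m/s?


c* = 23e6 * 0.115 / 1690.3 = 1565 m/s

1565 m/s


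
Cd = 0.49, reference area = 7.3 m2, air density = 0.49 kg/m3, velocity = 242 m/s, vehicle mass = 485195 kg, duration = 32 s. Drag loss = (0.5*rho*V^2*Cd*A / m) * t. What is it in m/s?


D = 0.5 * 0.49 * 242^2 * 0.49 * 7.3 = 51323.44 N
a = 51323.44 / 485195 = 0.1058 m/s2
dV = 0.1058 * 32 = 3.4 m/s

3.4 m/s


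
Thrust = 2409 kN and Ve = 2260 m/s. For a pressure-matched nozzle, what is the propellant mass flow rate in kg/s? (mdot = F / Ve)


mdot = F / Ve = 2409000 / 2260 = 1065.9 kg/s

1065.9 kg/s


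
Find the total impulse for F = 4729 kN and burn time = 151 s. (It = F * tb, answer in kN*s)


It = 4729 * 151 = 714079 kN*s

714079 kN*s


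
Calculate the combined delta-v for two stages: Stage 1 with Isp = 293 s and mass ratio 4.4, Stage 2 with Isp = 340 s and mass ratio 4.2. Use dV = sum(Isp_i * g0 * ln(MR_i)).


dV1 = 293 * 9.81 * ln(4.4) = 4258.6 m/s
dV2 = 340 * 9.81 * ln(4.2) = 4786.6 m/s
Total dV = 4258.6 + 4786.6 = 9045.2 m/s ~ 9045 m/s

9045 m/s


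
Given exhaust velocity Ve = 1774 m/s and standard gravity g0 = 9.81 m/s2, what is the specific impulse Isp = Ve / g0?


Isp = Ve / g0 = 1774 / 9.81 = 180.8 s

180.8 s


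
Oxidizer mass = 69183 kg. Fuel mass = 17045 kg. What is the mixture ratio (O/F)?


MR = 69183 / 17045 = 4.06

4.06


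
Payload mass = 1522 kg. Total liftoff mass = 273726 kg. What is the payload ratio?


PR = 1522 / 273726 = 0.0056

0.0056


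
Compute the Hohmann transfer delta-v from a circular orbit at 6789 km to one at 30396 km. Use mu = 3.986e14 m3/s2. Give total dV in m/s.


V1 = sqrt(mu/r1) = 7662.42 m/s
dV1 = V1*(sqrt(2*r2/(r1+r2)) - 1) = 2134.85 m/s
V2 = sqrt(mu/r2) = 3621.27 m/s
dV2 = V2*(1 - sqrt(2*r1/(r1+r2))) = 1433.03 m/s
Total dV = 3568 m/s

3568 m/s


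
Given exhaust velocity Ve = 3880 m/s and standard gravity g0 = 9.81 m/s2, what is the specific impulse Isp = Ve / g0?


Isp = Ve / g0 = 3880 / 9.81 = 395.5 s

395.5 s


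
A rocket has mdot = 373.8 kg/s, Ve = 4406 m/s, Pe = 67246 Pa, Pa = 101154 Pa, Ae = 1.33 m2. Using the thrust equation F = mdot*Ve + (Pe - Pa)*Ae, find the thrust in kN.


F = 373.8 * 4406 + (67246 - 101154) * 1.33 = 1.6019e+06 N = 1601.9 kN

1601.9 kN


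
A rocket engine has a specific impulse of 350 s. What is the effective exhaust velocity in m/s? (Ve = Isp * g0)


Ve = Isp * g0 = 350 * 9.81 = 3433.5 m/s

3433.5 m/s


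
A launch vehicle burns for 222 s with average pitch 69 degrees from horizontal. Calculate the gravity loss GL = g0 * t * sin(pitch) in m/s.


GL = 9.81 * 222 * sin(69 deg) = 2033 m/s

2033 m/s


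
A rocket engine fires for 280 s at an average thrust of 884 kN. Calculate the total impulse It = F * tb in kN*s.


It = 884 * 280 = 247520 kN*s

247520 kN*s


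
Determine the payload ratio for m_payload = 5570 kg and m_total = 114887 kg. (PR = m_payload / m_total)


PR = 5570 / 114887 = 0.0485

0.0485


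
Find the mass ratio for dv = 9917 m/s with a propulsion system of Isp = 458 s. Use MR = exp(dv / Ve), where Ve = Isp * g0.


Ve = 458 * 9.81 = 4492.98 m/s
MR = exp(9917 / 4492.98) = 9.09

9.09


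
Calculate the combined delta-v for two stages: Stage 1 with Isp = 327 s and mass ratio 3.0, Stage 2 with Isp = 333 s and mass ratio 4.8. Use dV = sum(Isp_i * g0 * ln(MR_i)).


dV1 = 327 * 9.81 * ln(3.0) = 3524.2 m/s
dV2 = 333 * 9.81 * ln(4.8) = 5124.2 m/s
Total dV = 3524.2 + 5124.2 = 8648.4 m/s ~ 8648 m/s

8648 m/s


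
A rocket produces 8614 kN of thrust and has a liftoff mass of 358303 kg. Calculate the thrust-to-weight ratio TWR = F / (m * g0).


TWR = 8614000 / (358303 * 9.81) = 2.45

2.45


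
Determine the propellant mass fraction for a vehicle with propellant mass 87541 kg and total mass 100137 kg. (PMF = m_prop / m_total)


PMF = 87541 / 100137 = 0.874

0.874


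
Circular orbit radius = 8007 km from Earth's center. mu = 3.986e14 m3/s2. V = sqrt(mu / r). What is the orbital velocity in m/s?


V = sqrt(3.986e14 / 8007000) = 7056 m/s

7056 m/s


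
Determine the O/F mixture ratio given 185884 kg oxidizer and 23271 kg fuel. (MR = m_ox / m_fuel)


MR = 185884 / 23271 = 7.99

7.99


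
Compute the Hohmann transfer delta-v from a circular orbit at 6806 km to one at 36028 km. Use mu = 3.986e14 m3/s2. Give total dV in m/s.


V1 = sqrt(mu/r1) = 7652.84 m/s
dV1 = V1*(sqrt(2*r2/(r1+r2)) - 1) = 2272.91 m/s
V2 = sqrt(mu/r2) = 3326.2 m/s
dV2 = V2*(1 - sqrt(2*r1/(r1+r2))) = 1451.14 m/s
Total dV = 3724 m/s

3724 m/s


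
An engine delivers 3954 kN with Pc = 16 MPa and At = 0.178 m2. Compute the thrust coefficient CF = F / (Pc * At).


CF = 3954000 / (16e6 * 0.178) = 1.39

1.39


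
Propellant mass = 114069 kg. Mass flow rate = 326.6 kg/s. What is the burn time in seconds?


tb = 114069 / 326.6 = 349.3 s

349.3 s


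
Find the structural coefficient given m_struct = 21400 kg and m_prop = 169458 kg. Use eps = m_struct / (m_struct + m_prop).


eps = 21400 / (21400 + 169458) = 0.1121

0.1121


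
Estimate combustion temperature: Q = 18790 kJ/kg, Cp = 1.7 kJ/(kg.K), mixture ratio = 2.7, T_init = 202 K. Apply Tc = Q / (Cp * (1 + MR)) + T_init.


Tc = 18790 / (1.7 * (1 + 2.7)) + 202 = 3189 K

3189 K


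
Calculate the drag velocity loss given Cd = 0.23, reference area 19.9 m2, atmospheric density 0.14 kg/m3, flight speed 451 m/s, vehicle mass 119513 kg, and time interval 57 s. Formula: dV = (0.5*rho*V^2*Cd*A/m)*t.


D = 0.5 * 0.14 * 451^2 * 0.23 * 19.9 = 65167.65 N
a = 65167.65 / 119513 = 0.5453 m/s2
dV = 0.5453 * 57 = 31.1 m/s

31.1 m/s


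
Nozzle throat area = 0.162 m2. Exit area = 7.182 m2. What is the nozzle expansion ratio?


AR = 7.182 / 0.162 = 44.3

44.3


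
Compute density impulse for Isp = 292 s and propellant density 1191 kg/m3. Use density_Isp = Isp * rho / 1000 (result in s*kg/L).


rho*Isp = 292 * 1191 / 1000 = 348 s*kg/L

348 s*kg/L


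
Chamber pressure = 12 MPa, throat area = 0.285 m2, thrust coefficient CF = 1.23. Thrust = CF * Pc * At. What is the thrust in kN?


F = 1.23 * 12e6 * 0.285 = 4.2066e+06 N = 4206.6 kN

4206.6 kN


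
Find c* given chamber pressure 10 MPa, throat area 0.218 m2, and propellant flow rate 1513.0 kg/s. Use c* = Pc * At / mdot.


c* = 10e6 * 0.218 / 1513.0 = 1441 m/s

1441 m/s


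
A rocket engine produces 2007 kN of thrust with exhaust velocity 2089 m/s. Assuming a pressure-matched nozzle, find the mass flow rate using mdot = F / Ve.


mdot = F / Ve = 2007000 / 2089 = 960.7 kg/s

960.7 kg/s


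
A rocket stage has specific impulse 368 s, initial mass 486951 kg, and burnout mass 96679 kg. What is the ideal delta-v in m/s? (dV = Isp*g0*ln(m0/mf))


Ve = 368 * 9.81 = 3610.08 m/s
dV = 3610.08 * ln(486951/96679) = 5837 m/s

5837 m/s


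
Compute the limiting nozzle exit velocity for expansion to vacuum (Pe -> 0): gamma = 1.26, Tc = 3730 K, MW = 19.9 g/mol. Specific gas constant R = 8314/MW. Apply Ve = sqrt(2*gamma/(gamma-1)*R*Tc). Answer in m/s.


R = 8314 / 19.9 = 417.79 J/(kg.K)
Ve = sqrt(2 * 1.26 / (1.26 - 1) * 417.79 * 3730) = 3886 m/s

3886 m/s


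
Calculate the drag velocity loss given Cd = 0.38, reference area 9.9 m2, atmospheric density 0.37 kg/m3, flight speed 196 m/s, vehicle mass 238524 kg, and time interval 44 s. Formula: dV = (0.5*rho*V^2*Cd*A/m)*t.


D = 0.5 * 0.37 * 196^2 * 0.38 * 9.9 = 26736.38 N
a = 26736.38 / 238524 = 0.1121 m/s2
dV = 0.1121 * 44 = 4.9 m/s

4.9 m/s


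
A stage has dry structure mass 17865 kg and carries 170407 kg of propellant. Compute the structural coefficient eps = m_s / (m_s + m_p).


eps = 17865 / (17865 + 170407) = 0.0949

0.0949


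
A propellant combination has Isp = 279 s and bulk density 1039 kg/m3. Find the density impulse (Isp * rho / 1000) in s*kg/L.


rho*Isp = 279 * 1039 / 1000 = 290 s*kg/L

290 s*kg/L


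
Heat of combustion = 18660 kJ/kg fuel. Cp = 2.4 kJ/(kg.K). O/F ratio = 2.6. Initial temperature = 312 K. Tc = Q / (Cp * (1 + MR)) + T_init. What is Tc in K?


Tc = 18660 / (2.4 * (1 + 2.6)) + 312 = 2472 K

2472 K


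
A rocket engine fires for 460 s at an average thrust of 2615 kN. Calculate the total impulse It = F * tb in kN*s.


It = 2615 * 460 = 1202900 kN*s

1202900 kN*s


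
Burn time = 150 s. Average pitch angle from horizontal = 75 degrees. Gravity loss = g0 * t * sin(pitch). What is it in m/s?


GL = 9.81 * 150 * sin(75 deg) = 1421 m/s

1421 m/s


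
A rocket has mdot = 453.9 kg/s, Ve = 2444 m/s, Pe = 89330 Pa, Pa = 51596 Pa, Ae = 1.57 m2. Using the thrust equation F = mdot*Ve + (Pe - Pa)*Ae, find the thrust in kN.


F = 453.9 * 2444 + (89330 - 51596) * 1.57 = 1.1686e+06 N = 1168.6 kN

1168.6 kN


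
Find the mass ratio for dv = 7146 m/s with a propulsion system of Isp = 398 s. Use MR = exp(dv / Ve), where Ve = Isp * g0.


Ve = 398 * 9.81 = 3904.38 m/s
MR = exp(7146 / 3904.38) = 6.235

6.235


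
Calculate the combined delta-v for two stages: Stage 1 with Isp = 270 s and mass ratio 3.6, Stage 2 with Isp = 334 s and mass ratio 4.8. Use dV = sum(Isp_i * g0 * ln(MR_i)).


dV1 = 270 * 9.81 * ln(3.6) = 3392.8 m/s
dV2 = 334 * 9.81 * ln(4.8) = 5139.6 m/s
Total dV = 3392.8 + 5139.6 = 8532.4 m/s ~ 8532 m/s

8532 m/s


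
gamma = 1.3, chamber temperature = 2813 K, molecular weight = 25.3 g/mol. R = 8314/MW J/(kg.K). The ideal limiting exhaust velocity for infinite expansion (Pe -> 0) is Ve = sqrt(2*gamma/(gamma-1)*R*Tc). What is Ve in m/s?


R = 8314 / 25.3 = 328.62 J/(kg.K)
Ve = sqrt(2 * 1.3 / (1.3 - 1) * 328.62 * 2813) = 2830 m/s

2830 m/s


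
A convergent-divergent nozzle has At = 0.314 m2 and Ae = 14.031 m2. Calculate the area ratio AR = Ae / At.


AR = 14.031 / 0.314 = 44.7

44.7


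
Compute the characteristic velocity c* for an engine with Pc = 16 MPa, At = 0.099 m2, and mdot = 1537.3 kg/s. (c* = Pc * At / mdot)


c* = 16e6 * 0.099 / 1537.3 = 1030 m/s

1030 m/s


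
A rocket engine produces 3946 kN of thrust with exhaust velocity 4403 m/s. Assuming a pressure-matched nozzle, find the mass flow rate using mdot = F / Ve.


mdot = F / Ve = 3946000 / 4403 = 896.2 kg/s

896.2 kg/s


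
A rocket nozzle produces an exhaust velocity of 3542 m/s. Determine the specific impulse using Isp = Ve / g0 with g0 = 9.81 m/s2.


Isp = Ve / g0 = 3542 / 9.81 = 361.1 s

361.1 s


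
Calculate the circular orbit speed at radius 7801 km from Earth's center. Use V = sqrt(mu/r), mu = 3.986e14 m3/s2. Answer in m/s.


V = sqrt(3.986e14 / 7801000) = 7148 m/s

7148 m/s


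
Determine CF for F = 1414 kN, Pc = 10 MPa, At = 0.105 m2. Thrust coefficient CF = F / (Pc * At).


CF = 1414000 / (10e6 * 0.105) = 1.35

1.35


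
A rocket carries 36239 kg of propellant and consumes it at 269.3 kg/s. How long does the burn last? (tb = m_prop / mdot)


tb = 36239 / 269.3 = 134.6 s

134.6 s


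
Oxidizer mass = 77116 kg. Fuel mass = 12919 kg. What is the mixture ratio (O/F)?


MR = 77116 / 12919 = 5.97

5.97


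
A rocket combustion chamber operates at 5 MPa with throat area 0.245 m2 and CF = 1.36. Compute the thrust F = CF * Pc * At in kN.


F = 1.36 * 5e6 * 0.245 = 1.6660e+06 N = 1666.0 kN

1666.0 kN


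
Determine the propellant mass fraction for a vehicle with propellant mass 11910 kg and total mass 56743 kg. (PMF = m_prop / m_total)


PMF = 11910 / 56743 = 0.21

0.21


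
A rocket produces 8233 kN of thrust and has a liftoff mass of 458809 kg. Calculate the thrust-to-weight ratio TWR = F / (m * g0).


TWR = 8233000 / (458809 * 9.81) = 1.83

1.83


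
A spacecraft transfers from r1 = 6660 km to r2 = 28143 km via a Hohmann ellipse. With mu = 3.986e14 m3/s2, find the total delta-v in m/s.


V1 = sqrt(mu/r1) = 7736.27 m/s
dV1 = V1*(sqrt(2*r2/(r1+r2)) - 1) = 2102.11 m/s
V2 = sqrt(mu/r2) = 3763.43 m/s
dV2 = V2*(1 - sqrt(2*r1/(r1+r2))) = 1435.19 m/s
Total dV = 3537 m/s

3537 m/s


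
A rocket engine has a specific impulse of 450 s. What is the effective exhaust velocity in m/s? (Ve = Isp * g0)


Ve = Isp * g0 = 450 * 9.81 = 4414.5 m/s

4414.5 m/s


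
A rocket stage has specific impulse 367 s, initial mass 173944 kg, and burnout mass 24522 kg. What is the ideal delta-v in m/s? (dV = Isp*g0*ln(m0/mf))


Ve = 367 * 9.81 = 3600.27 m/s
dV = 3600.27 * ln(173944/24522) = 7054 m/s

7054 m/s


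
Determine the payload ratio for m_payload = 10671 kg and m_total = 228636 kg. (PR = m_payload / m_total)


PR = 10671 / 228636 = 0.0467

0.0467


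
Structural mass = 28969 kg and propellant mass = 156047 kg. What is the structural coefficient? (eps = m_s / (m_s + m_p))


eps = 28969 / (28969 + 156047) = 0.1566

0.1566


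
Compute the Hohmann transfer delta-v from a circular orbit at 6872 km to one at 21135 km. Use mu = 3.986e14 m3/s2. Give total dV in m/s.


V1 = sqrt(mu/r1) = 7616.0 m/s
dV1 = V1*(sqrt(2*r2/(r1+r2)) - 1) = 1740.42 m/s
V2 = sqrt(mu/r2) = 4342.78 m/s
dV2 = V2*(1 - sqrt(2*r1/(r1+r2))) = 1300.56 m/s
Total dV = 3041 m/s

3041 m/s


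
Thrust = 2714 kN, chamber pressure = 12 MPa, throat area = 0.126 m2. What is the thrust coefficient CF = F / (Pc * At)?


CF = 2714000 / (12e6 * 0.126) = 1.79

1.79


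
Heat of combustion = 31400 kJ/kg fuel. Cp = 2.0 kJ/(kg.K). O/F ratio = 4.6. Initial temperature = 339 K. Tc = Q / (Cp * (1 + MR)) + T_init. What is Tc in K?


Tc = 31400 / (2.0 * (1 + 4.6)) + 339 = 3143 K

3143 K


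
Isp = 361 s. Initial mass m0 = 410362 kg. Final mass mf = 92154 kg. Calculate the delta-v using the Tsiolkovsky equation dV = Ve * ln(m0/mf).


Ve = 361 * 9.81 = 3541.41 m/s
dV = 3541.41 * ln(410362/92154) = 5289 m/s

5289 m/s


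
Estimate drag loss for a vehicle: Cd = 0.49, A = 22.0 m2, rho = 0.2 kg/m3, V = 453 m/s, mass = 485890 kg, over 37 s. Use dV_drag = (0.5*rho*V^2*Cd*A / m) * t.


D = 0.5 * 0.2 * 453^2 * 0.49 * 22.0 = 221215.3 N
a = 221215.3 / 485890 = 0.4553 m/s2
dV = 0.4553 * 37 = 16.8 m/s

16.8 m/s


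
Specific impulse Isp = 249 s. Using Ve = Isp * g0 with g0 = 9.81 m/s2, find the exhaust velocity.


Ve = Isp * g0 = 249 * 9.81 = 2442.7 m/s

2442.7 m/s


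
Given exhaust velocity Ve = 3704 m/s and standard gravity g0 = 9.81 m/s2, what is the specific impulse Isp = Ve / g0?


Isp = Ve / g0 = 3704 / 9.81 = 377.6 s

377.6 s


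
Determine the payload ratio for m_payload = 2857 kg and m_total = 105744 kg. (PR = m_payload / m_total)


PR = 2857 / 105744 = 0.027

0.027


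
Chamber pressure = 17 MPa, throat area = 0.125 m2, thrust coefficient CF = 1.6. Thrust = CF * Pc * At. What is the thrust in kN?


F = 1.6 * 17e6 * 0.125 = 3.4000e+06 N = 3400.0 kN

3400.0 kN


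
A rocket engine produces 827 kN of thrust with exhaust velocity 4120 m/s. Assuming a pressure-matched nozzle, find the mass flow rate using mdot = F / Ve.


mdot = F / Ve = 827000 / 4120 = 200.7 kg/s

200.7 kg/s


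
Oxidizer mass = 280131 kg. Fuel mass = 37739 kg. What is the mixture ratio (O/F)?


MR = 280131 / 37739 = 7.42

7.42


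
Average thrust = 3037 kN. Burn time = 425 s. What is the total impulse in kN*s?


It = 3037 * 425 = 1290725 kN*s

1290725 kN*s


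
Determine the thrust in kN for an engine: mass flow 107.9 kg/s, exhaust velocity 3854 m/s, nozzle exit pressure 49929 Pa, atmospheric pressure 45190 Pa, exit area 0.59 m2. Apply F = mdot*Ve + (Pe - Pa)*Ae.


F = 107.9 * 3854 + (49929 - 45190) * 0.59 = 418643.0 N = 418.6 kN

418.6 kN


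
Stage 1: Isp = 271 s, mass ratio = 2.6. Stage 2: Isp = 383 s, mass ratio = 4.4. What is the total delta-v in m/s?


dV1 = 271 * 9.81 * ln(2.6) = 2540.2 m/s
dV2 = 383 * 9.81 * ln(4.4) = 5566.7 m/s
Total dV = 2540.2 + 5566.7 = 8106.9 m/s ~ 8107 m/s

8107 m/s


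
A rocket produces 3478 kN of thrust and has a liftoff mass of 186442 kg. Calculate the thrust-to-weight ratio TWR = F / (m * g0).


TWR = 3478000 / (186442 * 9.81) = 1.9

1.9


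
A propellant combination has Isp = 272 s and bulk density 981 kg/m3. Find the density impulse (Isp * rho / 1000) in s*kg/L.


rho*Isp = 272 * 981 / 1000 = 267 s*kg/L

267 s*kg/L


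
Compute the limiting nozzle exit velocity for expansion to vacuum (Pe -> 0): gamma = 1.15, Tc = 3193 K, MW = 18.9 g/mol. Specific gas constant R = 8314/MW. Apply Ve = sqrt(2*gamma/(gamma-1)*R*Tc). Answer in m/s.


R = 8314 / 18.9 = 439.89 J/(kg.K)
Ve = sqrt(2 * 1.15 / (1.15 - 1) * 439.89 * 3193) = 4641 m/s

4641 m/s


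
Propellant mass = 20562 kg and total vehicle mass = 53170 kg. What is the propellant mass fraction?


PMF = 20562 / 53170 = 0.387

0.387


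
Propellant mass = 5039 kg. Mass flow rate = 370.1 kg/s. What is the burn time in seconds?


tb = 5039 / 370.1 = 13.6 s

13.6 s


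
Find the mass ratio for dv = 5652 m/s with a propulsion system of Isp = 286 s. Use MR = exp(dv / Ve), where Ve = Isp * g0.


Ve = 286 * 9.81 = 2805.66 m/s
MR = exp(5652 / 2805.66) = 7.497

7.497


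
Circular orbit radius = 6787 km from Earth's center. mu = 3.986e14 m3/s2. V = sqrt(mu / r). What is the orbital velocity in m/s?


V = sqrt(3.986e14 / 6787000) = 7664 m/s

7664 m/s


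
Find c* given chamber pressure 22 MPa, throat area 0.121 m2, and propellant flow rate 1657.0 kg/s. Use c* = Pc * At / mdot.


c* = 22e6 * 0.121 / 1657.0 = 1607 m/s

1607 m/s


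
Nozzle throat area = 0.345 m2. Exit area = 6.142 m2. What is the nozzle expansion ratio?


AR = 6.142 / 0.345 = 17.8

17.8


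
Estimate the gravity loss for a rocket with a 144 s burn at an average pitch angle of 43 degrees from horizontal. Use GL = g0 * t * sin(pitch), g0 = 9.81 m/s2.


GL = 9.81 * 144 * sin(43 deg) = 963 m/s

963 m/s


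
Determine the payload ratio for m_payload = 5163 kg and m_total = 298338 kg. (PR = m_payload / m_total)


PR = 5163 / 298338 = 0.0173

0.0173


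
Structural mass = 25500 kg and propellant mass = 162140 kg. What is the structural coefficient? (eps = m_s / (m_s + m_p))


eps = 25500 / (25500 + 162140) = 0.1359

0.1359


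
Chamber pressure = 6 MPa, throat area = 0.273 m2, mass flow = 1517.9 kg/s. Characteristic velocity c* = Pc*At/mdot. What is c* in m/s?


c* = 6e6 * 0.273 / 1517.9 = 1079 m/s

1079 m/s


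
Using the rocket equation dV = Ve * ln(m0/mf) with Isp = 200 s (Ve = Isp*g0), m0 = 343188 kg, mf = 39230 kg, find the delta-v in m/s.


Ve = 200 * 9.81 = 1962.0 m/s
dV = 1962.0 * ln(343188/39230) = 4255 m/s

4255 m/s


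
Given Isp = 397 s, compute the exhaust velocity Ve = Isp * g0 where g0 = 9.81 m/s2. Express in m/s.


Ve = Isp * g0 = 397 * 9.81 = 3894.6 m/s

3894.6 m/s


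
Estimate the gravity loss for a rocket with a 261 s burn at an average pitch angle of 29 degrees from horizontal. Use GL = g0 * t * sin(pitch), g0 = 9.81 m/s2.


GL = 9.81 * 261 * sin(29 deg) = 1241 m/s

1241 m/s


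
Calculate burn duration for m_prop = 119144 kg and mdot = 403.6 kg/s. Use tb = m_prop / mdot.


tb = 119144 / 403.6 = 295.2 s

295.2 s


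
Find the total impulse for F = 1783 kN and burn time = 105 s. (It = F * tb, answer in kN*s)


It = 1783 * 105 = 187215 kN*s

187215 kN*s


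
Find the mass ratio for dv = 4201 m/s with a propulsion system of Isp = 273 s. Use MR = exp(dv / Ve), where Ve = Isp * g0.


Ve = 273 * 9.81 = 2678.13 m/s
MR = exp(4201 / 2678.13) = 4.8

4.8
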